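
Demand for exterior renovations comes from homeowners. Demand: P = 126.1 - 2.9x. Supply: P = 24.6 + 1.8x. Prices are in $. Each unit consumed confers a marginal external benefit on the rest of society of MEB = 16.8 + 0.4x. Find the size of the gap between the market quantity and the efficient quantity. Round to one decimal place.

5.9 units

Market equilibrium (private): 24.6 + 1.8x = 126.1 - 2.9x → x_m = 21.5957.
Social marginal benefit = demand + MEB = 142.9 - 2.5x.
Set SMB = MC: 142.9 - 2.5x = 24.6 + 1.8x → x* = 27.5116.
Gap = |21.5957 − 27.5116| = 5.9159.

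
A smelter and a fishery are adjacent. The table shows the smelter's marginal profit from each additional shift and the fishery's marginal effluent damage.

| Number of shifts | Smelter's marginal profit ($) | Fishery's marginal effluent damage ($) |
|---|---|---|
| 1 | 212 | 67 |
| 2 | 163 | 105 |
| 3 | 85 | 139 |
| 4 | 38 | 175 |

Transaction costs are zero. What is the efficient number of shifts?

2

Bargaining reaches the level where marginal profit last exceeds marginal effluent damage.
That holds through level 2 (163 ≥ 105) but not at 3 (85 < 139).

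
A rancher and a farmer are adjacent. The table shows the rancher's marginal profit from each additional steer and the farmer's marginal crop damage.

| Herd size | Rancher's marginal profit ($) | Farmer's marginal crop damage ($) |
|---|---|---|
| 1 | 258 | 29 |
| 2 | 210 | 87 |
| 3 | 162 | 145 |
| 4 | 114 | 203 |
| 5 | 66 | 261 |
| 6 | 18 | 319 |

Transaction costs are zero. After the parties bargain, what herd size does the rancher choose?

3

Bargaining reaches the level where marginal profit last exceeds marginal crop damage.
That holds through level 3 (162 ≥ 145) but not at 4 (114 < 203).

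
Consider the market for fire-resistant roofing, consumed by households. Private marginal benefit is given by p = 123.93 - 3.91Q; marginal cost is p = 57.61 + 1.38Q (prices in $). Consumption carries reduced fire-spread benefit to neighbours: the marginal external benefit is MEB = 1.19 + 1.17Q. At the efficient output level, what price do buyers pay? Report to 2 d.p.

P = $59.86

Social marginal benefit = demand + MEB = 125.12 - 2.74Q.
Set SMB = MC: 125.12 - 2.74Q = 57.61 + 1.38Q → Q* = 16.3859.
Consumer price on the demand curve at Q*: 123.93 − 3.91×16.3859 = 59.8611.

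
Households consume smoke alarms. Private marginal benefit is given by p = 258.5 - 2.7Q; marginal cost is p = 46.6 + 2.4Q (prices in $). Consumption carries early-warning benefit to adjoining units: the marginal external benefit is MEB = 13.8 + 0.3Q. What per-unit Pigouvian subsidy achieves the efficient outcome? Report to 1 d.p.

subsidy = $27.9 per unit

Social marginal benefit = demand + MEB = 272.3 - 2.4Q.
Set SMB = MC: 272.3 - 2.4Q = 46.6 + 2.4Q → Q* = 47.0208.
The Pigouvian subsidy equals MEB at Q*: 13.8 + 0.3×47.0208 = 27.9062.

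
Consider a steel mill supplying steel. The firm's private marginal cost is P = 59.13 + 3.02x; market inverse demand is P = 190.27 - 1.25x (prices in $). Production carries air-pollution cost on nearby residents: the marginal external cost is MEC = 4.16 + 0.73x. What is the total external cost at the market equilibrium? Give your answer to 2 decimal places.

$472.04

Market equilibrium (private): 59.13 + 3.02x = 190.27 - 1.25x → x_m = 30.7119.
Total external cost = ∫₀^{x_m} (4.16 + 0.73x) dx = 4.16×30.7119 + ½×0.73×30.7119² = 472.0371.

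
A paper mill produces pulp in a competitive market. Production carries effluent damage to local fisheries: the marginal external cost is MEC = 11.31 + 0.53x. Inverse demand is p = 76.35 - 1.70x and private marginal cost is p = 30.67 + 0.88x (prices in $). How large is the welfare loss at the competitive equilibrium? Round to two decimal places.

Market equilibrium (private): 30.67 + 0.88x = 76.35 - 1.70x → x_m = 17.7054.
Social marginal cost = private MC + MEC = 41.98 + 1.41x.
Set SMC = demand: 41.98 + 1.41x = 76.35 - 1.70x → x* = 11.0514.
The welfare-loss triangle has base |x_m − x*| and height MEC(x_m) (the vertical gap between SMC and demand is zero at x* and MEC at x_m).
DWL = ½ × 6.6540 × 20.6939 = 68.8486.

DWL = $68.85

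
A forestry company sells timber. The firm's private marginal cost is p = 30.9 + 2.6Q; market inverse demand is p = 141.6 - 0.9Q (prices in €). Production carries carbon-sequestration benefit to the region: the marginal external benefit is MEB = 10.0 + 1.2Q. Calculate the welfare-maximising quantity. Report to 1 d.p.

Q* = 52.5

Social marginal cost = private MC − MEB = 20.9 + 1.4Q.
Set SMC = demand: 20.9 + 1.4Q = 141.6 - 0.9Q → Q* = 52.4783.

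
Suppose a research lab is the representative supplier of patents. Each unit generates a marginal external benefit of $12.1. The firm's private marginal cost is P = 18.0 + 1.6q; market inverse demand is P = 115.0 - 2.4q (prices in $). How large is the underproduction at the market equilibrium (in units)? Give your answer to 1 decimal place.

Market equilibrium (private): 18.0 + 1.6q = 115.0 - 2.4q → q_m = 24.2500.
Social marginal cost = private MC − MEB = 5.9 + 1.6q.
Set SMC = demand: 5.9 + 1.6q = 115.0 - 2.4q → q* = 27.2750.
Gap = |24.2500 − 27.2750| = 3.0250.

3.0 units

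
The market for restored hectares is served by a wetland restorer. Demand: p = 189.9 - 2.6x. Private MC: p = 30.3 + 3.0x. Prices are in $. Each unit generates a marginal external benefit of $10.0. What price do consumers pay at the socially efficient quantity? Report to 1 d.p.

Social marginal cost = private MC − MEB = 20.3 + 3.0x.
Set SMC = demand: 20.3 + 3.0x = 189.9 - 2.6x → x* = 30.2857.
Consumer price on the demand curve at x*: 189.9 − 2.6×30.2857 = 111.1572.

P = $111.2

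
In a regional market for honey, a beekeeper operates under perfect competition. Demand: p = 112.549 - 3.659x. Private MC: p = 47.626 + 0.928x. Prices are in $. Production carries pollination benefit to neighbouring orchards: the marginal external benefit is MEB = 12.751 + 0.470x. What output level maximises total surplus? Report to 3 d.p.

x* = 18.867

Social marginal cost = private MC − MEB = 34.875 + 0.458x.
Set SMC = demand: 34.875 + 0.458x = 112.549 - 3.659x → x* = 18.8667.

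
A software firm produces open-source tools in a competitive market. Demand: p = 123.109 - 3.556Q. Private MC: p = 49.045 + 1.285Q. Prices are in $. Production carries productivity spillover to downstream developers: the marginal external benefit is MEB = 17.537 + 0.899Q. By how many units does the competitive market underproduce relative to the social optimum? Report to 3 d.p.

7.938 units

Market equilibrium (private): 49.045 + 1.285Q = 123.109 - 3.556Q → Q_m = 15.2993.
Social marginal cost = private MC − MEB = 31.508 + 0.386Q.
Set SMC = demand: 31.508 + 0.386Q = 123.109 - 3.556Q → Q* = 23.2372.
Gap = |15.2993 − 23.2372| = 7.9379.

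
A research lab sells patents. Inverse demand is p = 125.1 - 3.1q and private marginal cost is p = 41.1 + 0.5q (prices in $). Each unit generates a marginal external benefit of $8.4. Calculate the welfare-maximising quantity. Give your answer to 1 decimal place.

q* = 25.7

Social marginal cost = private MC − MEB = 32.7 + 0.5q.
Set SMC = demand: 32.7 + 0.5q = 125.1 - 3.1q → q* = 25.6667.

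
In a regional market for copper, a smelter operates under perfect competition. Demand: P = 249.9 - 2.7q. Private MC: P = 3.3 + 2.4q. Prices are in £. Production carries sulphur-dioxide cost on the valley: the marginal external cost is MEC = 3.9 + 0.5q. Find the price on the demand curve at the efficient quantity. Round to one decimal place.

P = £132.9

Social marginal cost = private MC + MEC = 7.2 + 2.9q.
Set SMC = demand: 7.2 + 2.9q = 249.9 - 2.7q → q* = 43.3393.
Consumer price on the demand curve at q*: 249.9 − 2.7×43.3393 = 132.8839.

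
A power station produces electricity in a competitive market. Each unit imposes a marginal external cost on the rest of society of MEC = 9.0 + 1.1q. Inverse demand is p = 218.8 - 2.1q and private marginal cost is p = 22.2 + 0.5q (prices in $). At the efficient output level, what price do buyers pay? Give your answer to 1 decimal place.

Social marginal cost = private MC + MEC = 31.2 + 1.6q.
Set SMC = demand: 31.2 + 1.6q = 218.8 - 2.1q → q* = 50.7027.
Consumer price on the demand curve at q*: 218.8 − 2.1×50.7027 = 112.3243.

P = $112.3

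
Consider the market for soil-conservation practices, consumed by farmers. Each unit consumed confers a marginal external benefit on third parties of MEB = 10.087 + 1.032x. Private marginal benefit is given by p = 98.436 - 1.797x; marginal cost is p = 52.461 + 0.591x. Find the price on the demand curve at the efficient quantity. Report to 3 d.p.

P = 24.141

Social marginal benefit = demand + MEB = 108.523 - 0.765x.
Set SMB = MC: 108.523 - 0.765x = 52.461 + 0.591x → x* = 41.3437.
Consumer price on the demand curve at x*: 98.436 − 1.797×41.3437 = 24.1414.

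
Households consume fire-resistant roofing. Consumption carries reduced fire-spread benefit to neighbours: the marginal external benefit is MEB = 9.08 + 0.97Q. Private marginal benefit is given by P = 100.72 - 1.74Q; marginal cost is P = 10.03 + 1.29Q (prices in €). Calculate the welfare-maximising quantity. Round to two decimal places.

Q* = 48.43

Social marginal benefit = demand + MEB = 109.80 - 0.77Q.
Set SMB = MC: 109.80 - 0.77Q = 10.03 + 1.29Q → Q* = 48.4320.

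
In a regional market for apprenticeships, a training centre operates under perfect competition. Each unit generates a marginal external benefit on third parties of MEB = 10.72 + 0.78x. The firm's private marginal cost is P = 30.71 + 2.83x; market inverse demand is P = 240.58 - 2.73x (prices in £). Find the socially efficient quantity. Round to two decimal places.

Social marginal cost = private MC − MEB = 19.99 + 2.05x.
Set SMC = demand: 19.99 + 2.05x = 240.58 - 2.73x → x* = 46.1485.

x* = 46.15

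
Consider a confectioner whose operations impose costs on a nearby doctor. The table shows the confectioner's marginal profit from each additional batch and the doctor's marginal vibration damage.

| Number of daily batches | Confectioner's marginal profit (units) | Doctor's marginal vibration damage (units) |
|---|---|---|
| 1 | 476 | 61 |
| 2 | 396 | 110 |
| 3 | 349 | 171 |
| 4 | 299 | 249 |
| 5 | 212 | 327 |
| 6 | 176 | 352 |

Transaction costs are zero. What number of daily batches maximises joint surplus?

4

Bargaining reaches the level where marginal profit last exceeds marginal vibration damage.
That holds through level 4 (299 ≥ 249) but not at 5 (212 < 327).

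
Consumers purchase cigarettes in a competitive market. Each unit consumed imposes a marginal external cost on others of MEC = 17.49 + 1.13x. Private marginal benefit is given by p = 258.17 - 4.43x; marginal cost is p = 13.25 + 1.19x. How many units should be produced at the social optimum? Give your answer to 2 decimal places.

x* = 33.69

Social marginal benefit = demand − MEC = 240.68 - 5.56x.
Set SMB = MC: 240.68 - 5.56x = 13.25 + 1.19x → x* = 33.6933.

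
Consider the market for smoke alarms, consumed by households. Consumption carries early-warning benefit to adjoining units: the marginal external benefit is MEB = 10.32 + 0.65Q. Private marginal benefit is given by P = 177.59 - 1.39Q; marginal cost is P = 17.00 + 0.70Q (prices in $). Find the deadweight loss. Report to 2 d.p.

Market equilibrium (private): 17.00 + 0.70Q = 177.59 - 1.39Q → Q_m = 76.8373.
Social marginal benefit = demand + MEB = 187.91 - 0.74Q.
Set SMB = MC: 187.91 - 0.74Q = 17.00 + 0.70Q → Q* = 118.6875.
Between Q* and Q_m the wedge SMB − MC runs linearly from 0 to MEB(Q_m), so the loss is a triangle.
DWL = ½ × 41.8502 × 60.2643 = 1261.0365.

DWL = $1261.04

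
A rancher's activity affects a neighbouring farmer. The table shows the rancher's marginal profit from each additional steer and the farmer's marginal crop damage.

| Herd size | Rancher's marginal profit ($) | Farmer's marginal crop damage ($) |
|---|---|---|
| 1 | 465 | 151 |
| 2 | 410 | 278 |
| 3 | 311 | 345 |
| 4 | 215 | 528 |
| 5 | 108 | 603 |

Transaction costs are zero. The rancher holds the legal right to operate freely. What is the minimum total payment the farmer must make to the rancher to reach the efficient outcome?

$634

Left alone the rancher would choose level 5 (marginal profit stays positive).
Efficient level: k* = 2 (marginal profit ≥ marginal crop damage through 2).
The farmer must at least cover the rancher's forgone profit from cutting 5→2: 311 + 215 + 108 = 634.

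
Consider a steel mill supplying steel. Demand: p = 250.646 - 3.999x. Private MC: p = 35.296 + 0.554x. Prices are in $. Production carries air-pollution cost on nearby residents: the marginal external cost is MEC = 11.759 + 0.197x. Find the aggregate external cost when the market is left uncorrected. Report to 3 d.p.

Market equilibrium (private): 35.296 + 0.554x = 250.646 - 3.999x → x_m = 47.2985.
Total external cost = ∫₀^{x_m} (11.759 + 0.197x) dx = 11.759×47.2985 + ½×0.197×47.2985² = 776.5421.

$776.542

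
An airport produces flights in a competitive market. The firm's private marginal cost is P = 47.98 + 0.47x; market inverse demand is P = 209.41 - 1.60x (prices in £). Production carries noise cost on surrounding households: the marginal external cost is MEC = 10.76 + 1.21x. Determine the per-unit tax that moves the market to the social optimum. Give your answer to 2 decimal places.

Social marginal cost = private MC + MEC = 58.74 + 1.68x.
Set SMC = demand: 58.74 + 1.68x = 209.41 - 1.60x → x* = 45.9360.
The Pigouvian tax equals MEC at x*: 10.76 + 1.21×45.9360 = 66.3426.

tax = £66.34 per unit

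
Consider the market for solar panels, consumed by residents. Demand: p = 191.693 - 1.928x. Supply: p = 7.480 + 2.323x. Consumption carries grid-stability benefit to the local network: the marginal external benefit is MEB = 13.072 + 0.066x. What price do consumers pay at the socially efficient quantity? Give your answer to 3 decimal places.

P = 100.805

Social marginal benefit = demand + MEB = 204.765 - 1.862x.
Set SMB = MC: 204.765 - 1.862x = 7.480 + 2.323x → x* = 47.1410.
Consumer price on the demand curve at x*: 191.693 − 1.928×47.1410 = 100.8052.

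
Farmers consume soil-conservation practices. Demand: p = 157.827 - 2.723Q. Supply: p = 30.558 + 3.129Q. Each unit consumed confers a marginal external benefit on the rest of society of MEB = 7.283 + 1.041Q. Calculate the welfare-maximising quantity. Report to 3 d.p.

Q* = 27.968

Social marginal benefit = demand + MEB = 165.110 - 1.682Q.
Set SMB = MC: 165.110 - 1.682Q = 30.558 + 3.129Q → Q* = 27.9676.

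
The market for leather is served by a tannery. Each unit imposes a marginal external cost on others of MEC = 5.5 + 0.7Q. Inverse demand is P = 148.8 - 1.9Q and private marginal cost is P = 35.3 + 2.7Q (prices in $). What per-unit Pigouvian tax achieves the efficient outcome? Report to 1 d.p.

tax = $19.8 per unit

Social marginal cost = private MC + MEC = 40.8 + 3.4Q.
Set SMC = demand: 40.8 + 3.4Q = 148.8 - 1.9Q → Q* = 20.3774.
The Pigouvian tax equals MEC at Q*: 5.5 + 0.7×20.3774 = 19.7642.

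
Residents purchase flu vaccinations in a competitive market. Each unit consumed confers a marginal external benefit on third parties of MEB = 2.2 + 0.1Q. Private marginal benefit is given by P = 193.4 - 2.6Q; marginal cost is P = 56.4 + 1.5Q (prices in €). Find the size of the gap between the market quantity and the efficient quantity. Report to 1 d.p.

Market equilibrium (private): 56.4 + 1.5Q = 193.4 - 2.6Q → Q_m = 33.4146.
Social marginal benefit = demand + MEB = 195.6 - 2.5Q.
Set SMB = MC: 195.6 - 2.5Q = 56.4 + 1.5Q → Q* = 34.8000.
Gap = |33.4146 − 34.8000| = 1.3854.

1.4 units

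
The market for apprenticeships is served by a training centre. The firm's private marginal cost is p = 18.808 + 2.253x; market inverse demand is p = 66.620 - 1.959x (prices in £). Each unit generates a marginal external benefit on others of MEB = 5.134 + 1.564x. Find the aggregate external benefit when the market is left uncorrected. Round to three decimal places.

Market equilibrium (private): 18.808 + 2.253x = 66.620 - 1.959x → x_m = 11.3514.
Total external benefit = ∫₀^{x_m} (5.134 + 1.564x) dx = 5.134×11.3514 + ½×1.564×11.3514² = 159.0421.

£159.042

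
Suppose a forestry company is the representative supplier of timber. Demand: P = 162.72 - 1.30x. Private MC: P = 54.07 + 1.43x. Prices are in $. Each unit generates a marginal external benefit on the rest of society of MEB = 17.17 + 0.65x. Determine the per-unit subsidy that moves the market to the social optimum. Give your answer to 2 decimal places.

Social marginal cost = private MC − MEB = 36.90 + 0.78x.
Set SMC = demand: 36.90 + 0.78x = 162.72 - 1.30x → x* = 60.4904.
The Pigouvian subsidy equals MEB at x*: 17.17 + 0.65×60.4904 = 56.4888.

subsidy = $56.49 per unit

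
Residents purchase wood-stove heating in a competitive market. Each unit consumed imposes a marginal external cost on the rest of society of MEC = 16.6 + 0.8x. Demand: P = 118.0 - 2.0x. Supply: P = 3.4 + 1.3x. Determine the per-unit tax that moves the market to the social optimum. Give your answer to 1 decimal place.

tax = 35.7 per unit

Social marginal benefit = demand − MEC = 101.4 - 2.8x.
Set SMB = MC: 101.4 - 2.8x = 3.4 + 1.3x → x* = 23.9024.
The Pigouvian tax equals MEC at x*: 16.6 + 0.8×23.9024 = 35.7219.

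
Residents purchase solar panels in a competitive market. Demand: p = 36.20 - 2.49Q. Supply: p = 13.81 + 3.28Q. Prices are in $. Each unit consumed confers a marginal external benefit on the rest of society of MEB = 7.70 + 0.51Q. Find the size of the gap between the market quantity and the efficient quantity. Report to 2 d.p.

Market equilibrium (private): 13.81 + 3.28Q = 36.20 - 2.49Q → Q_m = 3.8804.
Social marginal benefit = demand + MEB = 43.90 - 1.98Q.
Set SMB = MC: 43.90 - 1.98Q = 13.81 + 3.28Q → Q* = 5.7205.
Gap = |3.8804 − 5.7205| = 1.8401.

1.84 units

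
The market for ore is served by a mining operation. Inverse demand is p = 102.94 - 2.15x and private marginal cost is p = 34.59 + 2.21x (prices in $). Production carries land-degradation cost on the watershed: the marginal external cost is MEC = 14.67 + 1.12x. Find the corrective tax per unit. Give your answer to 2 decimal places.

tax = $25.64 per unit

Social marginal cost = private MC + MEC = 49.26 + 3.33x.
Set SMC = demand: 49.26 + 3.33x = 102.94 - 2.15x → x* = 9.7956.
The Pigouvian tax equals MEC at x*: 14.67 + 1.12×9.7956 = 25.6411.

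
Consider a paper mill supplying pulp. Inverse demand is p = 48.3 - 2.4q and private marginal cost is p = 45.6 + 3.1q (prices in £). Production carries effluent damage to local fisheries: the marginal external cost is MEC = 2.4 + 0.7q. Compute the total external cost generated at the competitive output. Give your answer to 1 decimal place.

£1.3

Market equilibrium (private): 45.6 + 3.1q = 48.3 - 2.4q → q_m = 0.4909.
Total external cost = ∫₀^{q_m} (2.4 + 0.7q) dq = 2.4×0.4909 + ½×0.7×0.4909² = 1.2625.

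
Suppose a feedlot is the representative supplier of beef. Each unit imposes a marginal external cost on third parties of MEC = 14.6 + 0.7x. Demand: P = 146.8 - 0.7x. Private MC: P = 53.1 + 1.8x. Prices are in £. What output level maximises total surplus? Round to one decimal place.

Social marginal cost = private MC + MEC = 67.7 + 2.5x.
Set SMC = demand: 67.7 + 2.5x = 146.8 - 0.7x → x* = 24.7188.

x* = 24.7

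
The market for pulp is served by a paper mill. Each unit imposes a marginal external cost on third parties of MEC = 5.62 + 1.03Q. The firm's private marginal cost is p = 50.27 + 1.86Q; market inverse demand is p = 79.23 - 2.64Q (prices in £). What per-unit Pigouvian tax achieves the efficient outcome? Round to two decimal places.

tax = £9.97 per unit

Social marginal cost = private MC + MEC = 55.89 + 2.89Q.
Set SMC = demand: 55.89 + 2.89Q = 79.23 - 2.64Q → Q* = 4.2206.
The Pigouvian tax equals MEC at Q*: 5.62 + 1.03×4.2206 = 9.9672.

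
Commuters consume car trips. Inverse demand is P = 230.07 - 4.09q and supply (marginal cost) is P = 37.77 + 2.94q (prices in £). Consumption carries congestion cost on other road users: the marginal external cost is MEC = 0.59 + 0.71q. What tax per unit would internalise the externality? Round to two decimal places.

Social marginal benefit = demand − MEC = 229.48 - 4.80q.
Set SMB = MC: 229.48 - 4.80q = 37.77 + 2.94q → q* = 24.7687.
The Pigouvian tax equals MEC at q*: 0.59 + 0.71×24.7687 = 18.1758.

tax = £18.18 per unit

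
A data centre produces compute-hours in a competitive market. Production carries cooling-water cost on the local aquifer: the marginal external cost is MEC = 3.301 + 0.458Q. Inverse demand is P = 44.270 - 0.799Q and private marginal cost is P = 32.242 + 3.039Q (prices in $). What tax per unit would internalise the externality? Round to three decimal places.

tax = $4.231 per unit

Social marginal cost = private MC + MEC = 35.543 + 3.497Q.
Set SMC = demand: 35.543 + 3.497Q = 44.270 - 0.799Q → Q* = 2.0314.
The Pigouvian tax equals MEC at Q*: 3.301 + 0.458×2.0314 = 4.2314.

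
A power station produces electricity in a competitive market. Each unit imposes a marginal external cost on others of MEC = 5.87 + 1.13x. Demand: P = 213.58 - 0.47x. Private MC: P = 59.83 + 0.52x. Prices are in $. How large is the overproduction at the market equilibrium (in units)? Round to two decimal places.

85.55 units

Market equilibrium (private): 59.83 + 0.52x = 213.58 - 0.47x → x_m = 155.3030.
Social marginal cost = private MC + MEC = 65.70 + 1.65x.
Set SMC = demand: 65.70 + 1.65x = 213.58 - 0.47x → x* = 69.7547.
Gap = |155.3030 − 69.7547| = 85.5483.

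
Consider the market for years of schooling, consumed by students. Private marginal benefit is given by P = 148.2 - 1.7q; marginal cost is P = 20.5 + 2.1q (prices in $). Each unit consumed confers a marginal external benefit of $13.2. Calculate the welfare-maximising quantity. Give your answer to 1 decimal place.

Social marginal benefit = demand + MEB = 161.4 - 1.7q.
Set SMB = MC: 161.4 - 1.7q = 20.5 + 2.1q → q* = 37.0789.

q* = 37.1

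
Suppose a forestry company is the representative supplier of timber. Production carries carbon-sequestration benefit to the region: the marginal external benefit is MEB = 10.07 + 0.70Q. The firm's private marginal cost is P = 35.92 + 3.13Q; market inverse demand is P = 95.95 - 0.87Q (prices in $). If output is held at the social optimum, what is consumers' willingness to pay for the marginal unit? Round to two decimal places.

P = $77.47

Social marginal cost = private MC − MEB = 25.85 + 2.43Q.
Set SMC = demand: 25.85 + 2.43Q = 95.95 - 0.87Q → Q* = 21.2424.
Consumer price on the demand curve at Q*: 95.95 − 0.87×21.2424 = 77.4691.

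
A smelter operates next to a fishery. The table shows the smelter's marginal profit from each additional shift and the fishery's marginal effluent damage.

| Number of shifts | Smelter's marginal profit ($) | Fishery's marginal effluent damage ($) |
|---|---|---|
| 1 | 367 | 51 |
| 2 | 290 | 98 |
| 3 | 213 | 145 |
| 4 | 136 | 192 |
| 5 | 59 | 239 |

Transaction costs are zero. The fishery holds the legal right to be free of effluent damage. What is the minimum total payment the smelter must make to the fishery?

Efficient level: marginal profit ≥ marginal effluent damage through level 3, so k* = 3.
With the fishery holding the right, the smelter must at least compensate total damage at k*: 51 + 98 + 145 = 294.

$294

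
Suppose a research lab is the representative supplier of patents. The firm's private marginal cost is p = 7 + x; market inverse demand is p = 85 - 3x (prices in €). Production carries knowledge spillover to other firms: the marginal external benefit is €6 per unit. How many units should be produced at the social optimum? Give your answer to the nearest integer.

Social marginal cost = private MC − MEB = 1 + x.
Set SMC = demand: 1 + x = 85 - 3x → x* = 21.0000.

x* = 21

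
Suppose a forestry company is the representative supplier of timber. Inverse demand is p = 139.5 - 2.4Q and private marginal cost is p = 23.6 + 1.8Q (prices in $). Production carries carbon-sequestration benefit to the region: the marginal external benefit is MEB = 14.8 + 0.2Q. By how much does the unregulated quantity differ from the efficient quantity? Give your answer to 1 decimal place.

5.1 units

Market equilibrium (private): 23.6 + 1.8Q = 139.5 - 2.4Q → Q_m = 27.5952.
Social marginal cost = private MC − MEB = 8.8 + 1.6Q.
Set SMC = demand: 8.8 + 1.6Q = 139.5 - 2.4Q → Q* = 32.6750.
Gap = |27.5952 − 32.6750| = 5.0798.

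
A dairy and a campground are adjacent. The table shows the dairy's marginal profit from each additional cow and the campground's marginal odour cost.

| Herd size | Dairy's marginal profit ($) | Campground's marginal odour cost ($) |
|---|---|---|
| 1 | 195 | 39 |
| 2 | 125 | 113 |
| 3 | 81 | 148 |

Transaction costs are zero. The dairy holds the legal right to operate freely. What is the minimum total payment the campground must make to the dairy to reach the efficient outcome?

$81

Left alone the dairy would choose level 3 (marginal profit stays positive).
Efficient level: k* = 2 (marginal profit ≥ marginal odour cost through 2).
The campground must at least cover the dairy's forgone profit from cutting 3→2: 81 = 81.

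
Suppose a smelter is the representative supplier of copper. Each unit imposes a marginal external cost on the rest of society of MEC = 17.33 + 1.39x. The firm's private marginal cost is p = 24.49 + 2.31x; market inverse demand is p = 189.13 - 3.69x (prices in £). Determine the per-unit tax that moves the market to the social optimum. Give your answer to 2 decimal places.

Social marginal cost = private MC + MEC = 41.82 + 3.70x.
Set SMC = demand: 41.82 + 3.70x = 189.13 - 3.69x → x* = 19.9337.
The Pigouvian tax equals MEC at x*: 17.33 + 1.39×19.9337 = 45.0378.

tax = £45.04 per unit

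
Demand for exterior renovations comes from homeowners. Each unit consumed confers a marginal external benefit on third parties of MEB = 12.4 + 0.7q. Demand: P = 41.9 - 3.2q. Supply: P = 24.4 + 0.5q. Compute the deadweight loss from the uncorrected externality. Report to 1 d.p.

DWL = 41.1

Market equilibrium (private): 24.4 + 0.5q = 41.9 - 3.2q → q_m = 4.7297.
Social marginal benefit = demand + MEB = 54.3 - 2.5q.
Set SMB = MC: 54.3 - 2.5q = 24.4 + 0.5q → q* = 9.9667.
Between q* and q_m the wedge SMB − MC runs linearly from 0 to MEB(q_m), so the loss is a triangle.
DWL = ½ × 5.2370 × 15.7108 = 41.1387.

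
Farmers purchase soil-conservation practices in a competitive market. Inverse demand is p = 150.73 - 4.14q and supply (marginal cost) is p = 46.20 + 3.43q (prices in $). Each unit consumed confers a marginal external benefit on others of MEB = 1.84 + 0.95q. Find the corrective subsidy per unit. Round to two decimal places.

Social marginal benefit = demand + MEB = 152.57 - 3.19q.
Set SMB = MC: 152.57 - 3.19q = 46.20 + 3.43q → q* = 16.0680.
The Pigouvian subsidy equals MEB at q*: 1.84 + 0.95×16.0680 = 17.1046.

subsidy = $17.10 per unit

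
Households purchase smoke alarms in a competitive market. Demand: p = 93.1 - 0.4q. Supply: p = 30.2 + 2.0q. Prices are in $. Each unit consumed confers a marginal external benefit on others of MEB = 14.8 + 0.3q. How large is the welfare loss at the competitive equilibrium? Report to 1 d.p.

DWL = $122.3

Market equilibrium (private): 30.2 + 2.0q = 93.1 - 0.4q → q_m = 26.2083.
Social marginal benefit = demand + MEB = 107.9 - 0.1q.
Set SMB = MC: 107.9 - 0.1q = 30.2 + 2.0q → q* = 37.0000.
The welfare-loss triangle has base |q_m − q*| and height MEB(q_m) (the vertical gap between SMB and MC is zero at q* and MEB at q_m).
DWL = ½ × 10.7917 × 22.6625 = 122.2835.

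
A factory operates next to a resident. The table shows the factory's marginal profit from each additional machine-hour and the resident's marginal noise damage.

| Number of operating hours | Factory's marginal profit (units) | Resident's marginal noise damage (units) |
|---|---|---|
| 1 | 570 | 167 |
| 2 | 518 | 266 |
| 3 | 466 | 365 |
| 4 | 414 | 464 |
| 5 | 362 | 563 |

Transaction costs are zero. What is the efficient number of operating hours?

Bargaining reaches the level where marginal profit last exceeds marginal noise damage.
That holds through level 3 (466 ≥ 365) but not at 4 (414 < 464).

3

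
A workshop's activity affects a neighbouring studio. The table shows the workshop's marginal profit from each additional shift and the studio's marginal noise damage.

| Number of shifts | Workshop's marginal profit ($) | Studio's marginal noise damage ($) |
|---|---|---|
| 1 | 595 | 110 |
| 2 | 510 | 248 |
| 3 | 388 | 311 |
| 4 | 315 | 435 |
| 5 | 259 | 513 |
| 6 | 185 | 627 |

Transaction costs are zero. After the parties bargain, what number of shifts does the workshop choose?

Bargaining reaches the level where marginal profit last exceeds marginal noise damage.
That holds through level 3 (388 ≥ 311) but not at 4 (315 < 435).

3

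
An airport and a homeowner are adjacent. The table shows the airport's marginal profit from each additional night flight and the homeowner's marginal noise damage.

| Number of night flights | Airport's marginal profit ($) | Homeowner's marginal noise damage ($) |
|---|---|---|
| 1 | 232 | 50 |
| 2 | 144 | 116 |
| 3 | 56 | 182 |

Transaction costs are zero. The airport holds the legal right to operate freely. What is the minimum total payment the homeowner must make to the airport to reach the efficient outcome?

$56

Left alone the airport would choose level 3 (marginal profit stays positive).
Efficient level: k* = 2 (marginal profit ≥ marginal noise damage through 2).
The homeowner must at least cover the airport's forgone profit from cutting 3→2: 56 = 56.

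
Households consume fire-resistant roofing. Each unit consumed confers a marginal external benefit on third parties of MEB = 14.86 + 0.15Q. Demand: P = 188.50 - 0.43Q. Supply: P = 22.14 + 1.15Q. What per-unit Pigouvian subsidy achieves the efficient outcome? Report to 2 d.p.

Social marginal benefit = demand + MEB = 203.36 - 0.28Q.
Set SMB = MC: 203.36 - 0.28Q = 22.14 + 1.15Q → Q* = 126.7273.
The Pigouvian subsidy equals MEB at Q*: 14.86 + 0.15×126.7273 = 33.8691.

subsidy = 33.87 per unit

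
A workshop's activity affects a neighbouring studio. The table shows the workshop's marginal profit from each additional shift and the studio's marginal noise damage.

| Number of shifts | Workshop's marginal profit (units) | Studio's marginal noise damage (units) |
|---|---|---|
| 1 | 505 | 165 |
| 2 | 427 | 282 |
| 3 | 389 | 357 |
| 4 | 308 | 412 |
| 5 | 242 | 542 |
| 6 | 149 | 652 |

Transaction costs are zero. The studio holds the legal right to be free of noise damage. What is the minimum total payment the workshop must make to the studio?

804

Efficient level: marginal profit ≥ marginal noise damage through level 3, so k* = 3.
With the studio holding the right, the workshop must at least compensate total damage at k*: 165 + 282 + 357 = 804.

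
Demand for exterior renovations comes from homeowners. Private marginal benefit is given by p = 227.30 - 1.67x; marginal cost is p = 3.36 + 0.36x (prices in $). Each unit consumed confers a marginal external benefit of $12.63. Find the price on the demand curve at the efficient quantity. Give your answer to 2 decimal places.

Social marginal benefit = demand + MEB = 239.93 - 1.67x.
Set SMB = MC: 239.93 - 1.67x = 3.36 + 0.36x → x* = 116.5369.
Consumer price on the demand curve at x*: 227.30 − 1.67×116.5369 = 32.6834.

P = $32.68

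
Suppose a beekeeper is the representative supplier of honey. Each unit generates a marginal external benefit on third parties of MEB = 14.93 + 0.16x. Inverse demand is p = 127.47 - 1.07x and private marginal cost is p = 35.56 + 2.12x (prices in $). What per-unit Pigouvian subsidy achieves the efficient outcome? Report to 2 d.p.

Social marginal cost = private MC − MEB = 20.63 + 1.96x.
Set SMC = demand: 20.63 + 1.96x = 127.47 - 1.07x → x* = 35.2607.
The Pigouvian subsidy equals MEB at x*: 14.93 + 0.16×35.2607 = 20.5717.

subsidy = $20.57 per unit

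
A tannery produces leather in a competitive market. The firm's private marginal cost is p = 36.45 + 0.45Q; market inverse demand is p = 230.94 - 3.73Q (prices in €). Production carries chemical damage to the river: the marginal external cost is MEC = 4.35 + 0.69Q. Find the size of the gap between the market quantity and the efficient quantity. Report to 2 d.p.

7.49 units

Market equilibrium (private): 36.45 + 0.45Q = 230.94 - 3.73Q → Q_m = 46.5287.
Social marginal cost = private MC + MEC = 40.80 + 1.14Q.
Set SMC = demand: 40.80 + 1.14Q = 230.94 - 3.73Q → Q* = 39.0431.
Gap = |46.5287 − 39.0431| = 7.4856.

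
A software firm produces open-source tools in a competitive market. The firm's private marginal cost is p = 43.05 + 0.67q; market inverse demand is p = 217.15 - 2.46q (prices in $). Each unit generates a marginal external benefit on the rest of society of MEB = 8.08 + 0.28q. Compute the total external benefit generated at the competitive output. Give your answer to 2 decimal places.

$882.58

Market equilibrium (private): 43.05 + 0.67q = 217.15 - 2.46q → q_m = 55.6230.
Total external benefit = ∫₀^{q_m} (8.08 + 0.28q) dq = 8.08×55.6230 + ½×0.28×55.6230² = 882.5824.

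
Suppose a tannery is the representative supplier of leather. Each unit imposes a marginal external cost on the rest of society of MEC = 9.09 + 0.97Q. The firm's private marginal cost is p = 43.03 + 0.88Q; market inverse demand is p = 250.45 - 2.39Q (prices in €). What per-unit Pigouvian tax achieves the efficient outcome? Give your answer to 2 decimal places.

tax = €54.46 per unit

Social marginal cost = private MC + MEC = 52.12 + 1.85Q.
Set SMC = demand: 52.12 + 1.85Q = 250.45 - 2.39Q → Q* = 46.7759.
The Pigouvian tax equals MEC at Q*: 9.09 + 0.97×46.7759 = 54.4626.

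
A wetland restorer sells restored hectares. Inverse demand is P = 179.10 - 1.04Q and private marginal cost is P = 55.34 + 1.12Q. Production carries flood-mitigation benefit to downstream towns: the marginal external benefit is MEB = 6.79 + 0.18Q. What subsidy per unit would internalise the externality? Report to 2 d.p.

Social marginal cost = private MC − MEB = 48.55 + 0.94Q.
Set SMC = demand: 48.55 + 0.94Q = 179.10 - 1.04Q → Q* = 65.9343.
The Pigouvian subsidy equals MEB at Q*: 6.79 + 0.18×65.9343 = 18.6582.

subsidy = 18.66 per unit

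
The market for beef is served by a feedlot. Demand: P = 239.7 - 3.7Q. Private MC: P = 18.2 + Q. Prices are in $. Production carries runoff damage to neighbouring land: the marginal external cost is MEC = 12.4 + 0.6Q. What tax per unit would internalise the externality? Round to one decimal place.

tax = $36.1 per unit

Social marginal cost = private MC + MEC = 30.6 + 1.6Q.
Set SMC = demand: 30.6 + 1.6Q = 239.7 - 3.7Q → Q* = 39.4528.
The Pigouvian tax equals MEC at Q*: 12.4 + 0.6×39.4528 = 36.0717.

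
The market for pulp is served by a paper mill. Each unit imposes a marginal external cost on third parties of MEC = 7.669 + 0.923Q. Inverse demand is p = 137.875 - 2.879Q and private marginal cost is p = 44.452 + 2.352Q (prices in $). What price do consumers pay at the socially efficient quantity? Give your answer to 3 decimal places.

Social marginal cost = private MC + MEC = 52.121 + 3.275Q.
Set SMC = demand: 52.121 + 3.275Q = 137.875 - 2.879Q → Q* = 13.9347.
Consumer price on the demand curve at Q*: 137.875 − 2.879×13.9347 = 97.7570.

P = $97.757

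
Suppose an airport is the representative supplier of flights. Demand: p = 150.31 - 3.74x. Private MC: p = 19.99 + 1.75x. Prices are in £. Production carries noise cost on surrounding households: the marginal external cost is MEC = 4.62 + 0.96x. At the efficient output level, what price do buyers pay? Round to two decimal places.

P = £77.42

Social marginal cost = private MC + MEC = 24.61 + 2.71x.
Set SMC = demand: 24.61 + 2.71x = 150.31 - 3.74x → x* = 19.4884.
Consumer price on the demand curve at x*: 150.31 − 3.74×19.4884 = 77.4234.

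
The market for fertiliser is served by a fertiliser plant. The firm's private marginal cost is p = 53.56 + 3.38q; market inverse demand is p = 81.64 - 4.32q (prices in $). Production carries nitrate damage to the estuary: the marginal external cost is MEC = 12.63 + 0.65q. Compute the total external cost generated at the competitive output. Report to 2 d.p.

Market equilibrium (private): 53.56 + 3.38q = 81.64 - 4.32q → q_m = 3.6468.
Total external cost = ∫₀^{q_m} (12.63 + 0.65q) dq = 12.63×3.6468 + ½×0.65×3.6468² = 50.3813.

$50.38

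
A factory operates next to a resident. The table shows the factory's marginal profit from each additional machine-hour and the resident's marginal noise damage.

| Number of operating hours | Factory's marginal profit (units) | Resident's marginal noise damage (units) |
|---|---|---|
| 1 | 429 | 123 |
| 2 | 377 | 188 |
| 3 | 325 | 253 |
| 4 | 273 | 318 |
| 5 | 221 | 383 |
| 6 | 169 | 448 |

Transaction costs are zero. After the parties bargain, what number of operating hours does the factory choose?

Bargaining reaches the level where marginal profit last exceeds marginal noise damage.
That holds through level 3 (325 ≥ 253) but not at 4 (273 < 318).

3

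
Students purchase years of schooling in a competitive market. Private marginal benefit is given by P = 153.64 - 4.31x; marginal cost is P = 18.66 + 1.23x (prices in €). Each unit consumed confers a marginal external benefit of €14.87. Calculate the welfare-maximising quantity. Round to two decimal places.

Social marginal benefit = demand + MEB = 168.51 - 4.31x.
Set SMB = MC: 168.51 - 4.31x = 18.66 + 1.23x → x* = 27.0487.

x* = 27.05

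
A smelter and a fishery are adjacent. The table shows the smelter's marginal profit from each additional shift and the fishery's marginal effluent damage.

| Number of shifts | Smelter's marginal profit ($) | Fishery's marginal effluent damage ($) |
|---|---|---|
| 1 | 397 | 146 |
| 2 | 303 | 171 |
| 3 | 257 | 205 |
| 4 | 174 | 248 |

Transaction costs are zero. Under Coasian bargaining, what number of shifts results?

3

Bargaining reaches the level where marginal profit last exceeds marginal effluent damage.
That holds through level 3 (257 ≥ 205) but not at 4 (174 < 248).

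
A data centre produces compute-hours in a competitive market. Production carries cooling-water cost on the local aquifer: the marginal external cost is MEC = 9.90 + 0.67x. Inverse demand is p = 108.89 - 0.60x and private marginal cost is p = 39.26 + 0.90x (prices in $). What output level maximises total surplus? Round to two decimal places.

x* = 27.53

Social marginal cost = private MC + MEC = 49.16 + 1.57x.
Set SMC = demand: 49.16 + 1.57x = 108.89 - 0.60x → x* = 27.5253.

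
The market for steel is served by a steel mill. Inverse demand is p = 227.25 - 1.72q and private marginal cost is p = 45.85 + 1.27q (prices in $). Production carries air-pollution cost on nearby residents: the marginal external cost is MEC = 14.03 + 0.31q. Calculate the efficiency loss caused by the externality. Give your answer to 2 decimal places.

DWL = $163.38

Market equilibrium (private): 45.85 + 1.27q = 227.25 - 1.72q → q_m = 60.6689.
Social marginal cost = private MC + MEC = 59.88 + 1.58q.
Set SMC = demand: 59.88 + 1.58q = 227.25 - 1.72q → q* = 50.7182.
The welfare-loss triangle has base |q_m − q*| and height MEC(q_m) (the vertical gap between SMC and demand is zero at q* and MEC at q_m).
DWL = ½ × 9.9507 × 32.8374 = 163.3776.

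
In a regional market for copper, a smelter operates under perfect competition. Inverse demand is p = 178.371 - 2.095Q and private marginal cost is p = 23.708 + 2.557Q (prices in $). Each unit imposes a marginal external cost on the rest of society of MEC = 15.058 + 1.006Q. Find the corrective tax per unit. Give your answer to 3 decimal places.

tax = $39.880 per unit

Social marginal cost = private MC + MEC = 38.766 + 3.563Q.
Set SMC = demand: 38.766 + 3.563Q = 178.371 - 2.095Q → Q* = 24.6739.
The Pigouvian tax equals MEC at Q*: 15.058 + 1.006×24.6739 = 39.8799.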